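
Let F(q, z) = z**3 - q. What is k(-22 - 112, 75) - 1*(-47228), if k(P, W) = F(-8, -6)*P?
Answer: 75100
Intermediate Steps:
k(P, W) = -208*P (k(P, W) = ((-6)**3 - 1*(-8))*P = (-216 + 8)*P = -208*P)
k(-22 - 112, 75) - 1*(-47228) = -208*(-22 - 112) - 1*(-47228) = -208*(-134) + 47228 = 27872 + 47228 = 75100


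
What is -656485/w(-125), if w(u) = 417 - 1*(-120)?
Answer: -656485/537 ≈ -1222.5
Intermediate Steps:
w(u) = 537 (w(u) = 417 + 120 = 537)
-656485/w(-125) = -656485/537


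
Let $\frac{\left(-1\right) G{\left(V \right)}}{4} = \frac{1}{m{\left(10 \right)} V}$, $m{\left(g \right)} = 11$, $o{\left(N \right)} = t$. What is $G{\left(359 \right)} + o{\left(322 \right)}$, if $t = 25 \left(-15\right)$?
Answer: $- \frac{1480879}{3949} \approx -375.0$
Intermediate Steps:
$t = -375$
$o{\left(N \right)} = -375$
$G{\left(V \right)} = - \frac{4}{11 V}$ ($G{\left(V \right)} = - 4 \frac{1}{11 V} = - \frac{4}{11 V}$)
$G{\left(359 \right)} + o{\left(322 \right)} = - \frac{4}{11 \cdot 359} - 375 = \left(- \frac{4}{11}\right) \frac{1}{359} - 375 = - \frac{4}{3949} - 375 = - \frac{1480879}{3949}$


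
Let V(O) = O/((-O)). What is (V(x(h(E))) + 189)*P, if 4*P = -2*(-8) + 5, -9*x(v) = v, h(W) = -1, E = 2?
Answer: 987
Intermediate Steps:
x(v) = -v/9
P = 21/4 (P = (-2*(-8) + 5)/4 = (16 + 5)/4 = (1/4)*21 = 21/4 ≈ 5.2500)
V(O) = -1 (V(O) = O*(-1/O) = -1)
(V(x(h(E))) + 189)*P = (-1 + 189)*(21/4) = 188*(21/4) = 987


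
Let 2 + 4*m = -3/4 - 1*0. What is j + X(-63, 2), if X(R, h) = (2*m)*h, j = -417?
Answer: -1679/4 ≈ -419.75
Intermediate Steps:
m = -11/16 (m = -½ + (-3/4 - 1*0)/4 = -½ + (-3*¼ + 0)/4 = -½ + (-¾ + 0)/4 = -½ + (¼)*(-¾) = -½ - 3/16 = -11/16 ≈ -0.68750)
X(R, h) = -11*h/8 (X(R, h) = (2*(-11/16))*h = -11*h/8)
j + X(-63, 2) = -417 - 11/8*2 = -417 - 11/4 = -1679/4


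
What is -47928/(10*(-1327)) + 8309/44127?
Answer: 1112589643/292782645 ≈ 3.8001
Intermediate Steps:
-47928/(10*(-1327)) + 8309/44127 = -47928/(-13270) + 8309*(1/44127) = -47928*(-1/13270) + 8309/44127 = 23964/6635 + 8309/44127 = 1112589643/292782645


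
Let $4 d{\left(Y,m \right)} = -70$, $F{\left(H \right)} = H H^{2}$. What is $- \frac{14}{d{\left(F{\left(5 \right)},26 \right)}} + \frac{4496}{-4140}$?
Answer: $- \frac{296}{1035} \approx -0.28599$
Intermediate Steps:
$F{\left(H \right)} = H^{3}$
$d{\left(Y,m \right)} = - \frac{35}{2}$ ($d{\left(Y,m \right)} = \frac{1}{4} \left(-70\right) = - \frac{35}{2}$)
$- \frac{14}{d{\left(F{\left(5 \right)},26 \right)}} + \frac{4496}{-4140} = - \frac{14}{- \frac{35}{2}} + \frac{4496}{-4140} = \left(-14\right) \left(- \frac{2}{35}\right) + 4496 \left(- \frac{1}{4140}\right) = \frac{4}{5} - \frac{1124}{1035} = - \frac{296}{1035}$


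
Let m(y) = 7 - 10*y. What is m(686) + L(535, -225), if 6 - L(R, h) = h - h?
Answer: -6847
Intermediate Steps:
L(R, h) = 6 (L(R, h) = 6 - (h - h) = 6 - 1*0 = 6 + 0 = 6)
m(686) + L(535, -225) = (7 - 10*686) + 6 = (7 - 6860) + 6 = -6853 + 6 = -6847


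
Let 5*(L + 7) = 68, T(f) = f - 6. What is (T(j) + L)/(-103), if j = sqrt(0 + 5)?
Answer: -3/515 - sqrt(5)/103 ≈ -0.027535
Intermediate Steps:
j = sqrt(5) ≈ 2.2361
T(f) = -6 + f
L = 33/5 (L = -7 + (1/5)*68 = -7 + 68/5 = 33/5 ≈ 6.6000)
(T(j) + L)/(-103) = ((-6 + sqrt(5)) + 33/5)/(-103) = -(3/5 + sqrt(5))/103 = -3/515 - sqrt(5)/103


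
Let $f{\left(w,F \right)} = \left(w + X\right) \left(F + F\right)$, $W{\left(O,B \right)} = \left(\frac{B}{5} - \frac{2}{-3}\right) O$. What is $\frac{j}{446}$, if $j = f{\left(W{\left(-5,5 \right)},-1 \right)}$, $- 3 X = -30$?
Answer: $- \frac{5}{669} \approx -0.0074738$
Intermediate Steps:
$X = 10$ ($X = \left(- \frac{1}{3}\right) \left(-30\right) = 10$)
$W{\left(O,B \right)} = O \left(\frac{2}{3} + \frac{B}{5}\right)$ ($W{\left(O,B \right)} = \left(B \frac{1}{5} - - \frac{2}{3}\right) O = \left(\frac{B}{5} + \frac{2}{3}\right) O = \left(\frac{2}{3} + \frac{B}{5}\right) O = O \left(\frac{2}{3} + \frac{B}{5}\right)$)
$f{\left(w,F \right)} = 2 F \left(10 + w\right)$ ($f{\left(w,F \right)} = \left(w + 10\right) \left(F + F\right) = \left(10 + w\right) 2 F = 2 F \left(10 + w\right)$)
$j = - \frac{10}{3}$ ($j = 2 \left(-1\right) \left(10 + \frac{1}{15} \left(-5\right) \left(10 + 3 \cdot 5\right)\right) = 2 \left(-1\right) \left(10 + \frac{1}{15} \left(-5\right) \left(10 + 15\right)\right) = 2 \left(-1\right) \left(10 + \frac{1}{15} \left(-5\right) 25\right) = 2 \left(-1\right) \left(10 - \frac{25}{3}\right) = 2 \left(-1\right) \frac{5}{3} = - \frac{10}{3} \approx -3.3333$)
$\frac{j}{446} = - \frac{10}{3 \cdot 446} = \left(- \frac{10}{3}\right) \frac{1}{446} = - \frac{5}{669}$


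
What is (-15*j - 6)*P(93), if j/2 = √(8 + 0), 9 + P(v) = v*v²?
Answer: -4826088 - 48260880*√2 ≈ -7.3077e+7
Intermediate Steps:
P(v) = -9 + v³ (P(v) = -9 + v*v² = -9 + v³)
j = 4*√2 (j = 2*√(8 + 0) = 2*√8 = 2*(2*√2) = 4*√2 ≈ 5.6569)
(-15*j - 6)*P(93) = (-60*√2 - 6)*(-9 + 93³) = (-60*√2 - 6)*(-9 + 804357) = (-6 - 60*√2)*804348 = -4826088 - 48260880*√2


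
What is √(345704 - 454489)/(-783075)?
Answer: -I*√108785/783075 ≈ -0.00042119*I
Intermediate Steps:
√(345704 - 454489)/(-783075) = √(-108785)*(-1/783075) = (I*√108785)*(-1/783075) = -I*√108785/783075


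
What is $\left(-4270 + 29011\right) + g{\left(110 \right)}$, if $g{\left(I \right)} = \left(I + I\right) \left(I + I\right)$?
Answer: $73141$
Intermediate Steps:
$g{\left(I \right)} = 4 I^{2}$ ($g{\left(I \right)} = 2 I 2 I = 4 I^{2}$)
$\left(-4270 + 29011\right) + g{\left(110 \right)} = \left(-4270 + 29011\right) + 4 \cdot 110^{2} = 24741 + 4 \cdot 12100 = 24741 + 48400 = 73141$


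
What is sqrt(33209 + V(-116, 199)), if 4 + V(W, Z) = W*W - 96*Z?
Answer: sqrt(27557) ≈ 166.00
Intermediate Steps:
V(W, Z) = -4 + W**2 - 96*Z (V(W, Z) = -4 + (W*W - 96*Z) = -4 + (W**2 - 96*Z) = -4 + W**2 - 96*Z)
sqrt(33209 + V(-116, 199)) = sqrt(33209 + (-4 + (-116)**2 - 96*199)) = sqrt(33209 + (-4 + 13456 - 19104)) = sqrt(33209 - 5652) = sqrt(27557)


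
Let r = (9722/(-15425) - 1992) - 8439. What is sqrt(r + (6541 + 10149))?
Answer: sqrt(59562312801)/3085 ≈ 79.110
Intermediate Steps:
r = -160907897/15425 (r = (9722*(-1/15425) - 1992) - 8439 = (-9722/15425 - 1992) - 8439 = -30736322/15425 - 8439 = -160907897/15425 ≈ -10432.)
sqrt(r + (6541 + 10149)) = sqrt(-160907897/15425 + (6541 + 10149)) = sqrt(-160907897/15425 + 16690) = sqrt(96535353/15425) = sqrt(59562312801)/3085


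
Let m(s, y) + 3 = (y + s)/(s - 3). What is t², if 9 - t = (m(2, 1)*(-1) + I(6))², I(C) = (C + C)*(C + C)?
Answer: 505845081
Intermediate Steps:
I(C) = 4*C² (I(C) = (2*C)*(2*C) = 4*C²)
m(s, y) = -3 + (s + y)/(-3 + s) (m(s, y) = -3 + (y + s)/(s - 3) = -3 + (s + y)/(-3 + s))
t = -22491 (t = 9 - (((9 + 1 - 2*2)/(-3 + 2))*(-1) + 4*6²)² = 9 - (((9 + 1 - 4)/(-1))*(-1) + 4*36)² = 9 - (-1*6*(-1) + 144)² = 9 - (-6*(-1) + 144)² = 9 - (6 + 144)² = 9 - 1*150² = 9 - 1*22500 = 9 - 22500 = -22491)
t² = (-22491)² = 505845081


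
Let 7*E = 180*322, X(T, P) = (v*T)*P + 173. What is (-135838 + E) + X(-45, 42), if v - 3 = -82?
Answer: 21925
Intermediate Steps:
v = -79 (v = 3 - 82 = -79)
X(T, P) = 173 - 79*P*T (X(T, P) = (-79*T)*P + 173 = -79*P*T + 173 = 173 - 79*P*T)
E = 8280 (E = (180*322)/7 = (⅐)*57960 = 8280)
(-135838 + E) + X(-45, 42) = (-135838 + 8280) + (173 - 79*42*(-45)) = -127558 + (173 + 149310) = -127558 + 149483 = 21925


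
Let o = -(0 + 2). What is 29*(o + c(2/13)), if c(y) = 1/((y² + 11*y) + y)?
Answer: -13427/316 ≈ -42.490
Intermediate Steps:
o = -2 (o = -1*2 = -2)
c(y) = 1/(y² + 12*y)
29*(o + c(2/13)) = 29*(-2 + 1/(((2/13))*(12 + 2/13))) = 29*(-2 + 1/(((2*(1/13)))*(12 + 2*(1/13)))) = 29*(-2 + 1/((2/13)*(12 + 2/13))) = 29*(-2 + 13/(2*(158/13))) = 29*(-2 + (13/2)*(13/158)) = 29*(-2 + 169/316) = 29*(-463/316) = -13427/316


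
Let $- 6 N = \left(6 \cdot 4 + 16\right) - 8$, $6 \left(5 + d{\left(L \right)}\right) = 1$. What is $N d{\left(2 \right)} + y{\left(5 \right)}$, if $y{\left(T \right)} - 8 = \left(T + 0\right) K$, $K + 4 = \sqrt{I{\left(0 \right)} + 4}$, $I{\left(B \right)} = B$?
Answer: $\frac{214}{9} \approx 23.778$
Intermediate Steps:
$d{\left(L \right)} = - \frac{29}{6}$ ($d{\left(L \right)} = -5 + \frac{1}{6} \cdot 1 = -5 + \frac{1}{6} = - \frac{29}{6}$)
$N = - \frac{16}{3}$ ($N = - \frac{\left(6 \cdot 4 + 16\right) - 8}{6} = - \frac{\left(24 + 16\right) - 8}{6} = - \frac{40 - 8}{6} = \left(- \frac{1}{6}\right) 32 = - \frac{16}{3} \approx -5.3333$)
$K = -2$ ($K = -4 + \sqrt{0 + 4} = -4 + \sqrt{4} = -4 + 2 = -2$)
$y{\left(T \right)} = 8 - 2 T$ ($y{\left(T \right)} = 8 + \left(T + 0\right) \left(-2\right) = 8 + T \left(-2\right) = 8 - 2 T$)
$N d{\left(2 \right)} + y{\left(5 \right)} = \left(- \frac{16}{3}\right) \left(- \frac{29}{6}\right) + \left(8 - 10\right) = \frac{232}{9} + \left(8 - 10\right) = \frac{232}{9} - 2 = \frac{214}{9}$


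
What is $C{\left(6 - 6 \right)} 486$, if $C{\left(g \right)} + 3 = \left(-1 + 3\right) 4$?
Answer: $2430$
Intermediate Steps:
$C{\left(g \right)} = 5$ ($C{\left(g \right)} = -3 + \left(-1 + 3\right) 4 = -3 + 2 \cdot 4 = -3 + 8 = 5$)
$C{\left(6 - 6 \right)} 486 = 5 \cdot 486 = 2430$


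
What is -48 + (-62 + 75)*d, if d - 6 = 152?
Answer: 2006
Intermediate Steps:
d = 158 (d = 6 + 152 = 158)
-48 + (-62 + 75)*d = -48 + (-62 + 75)*158 = -48 + 13*158 = -48 + 2054 = 2006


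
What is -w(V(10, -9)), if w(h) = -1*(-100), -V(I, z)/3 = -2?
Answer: -100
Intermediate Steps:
V(I, z) = 6 (V(I, z) = -3*(-2) = 6)
w(h) = 100
-w(V(10, -9)) = -1*100 = -100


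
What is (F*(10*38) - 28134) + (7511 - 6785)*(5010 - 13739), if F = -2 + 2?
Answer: -6365388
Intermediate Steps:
F = 0
(F*(10*38) - 28134) + (7511 - 6785)*(5010 - 13739) = (0*(10*38) - 28134) + (7511 - 6785)*(5010 - 13739) = (0*380 - 28134) + 726*(-8729) = (0 - 28134) - 6337254 = -28134 - 6337254 = -6365388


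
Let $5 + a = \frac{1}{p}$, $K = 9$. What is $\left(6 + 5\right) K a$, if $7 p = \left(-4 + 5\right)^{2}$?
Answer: $198$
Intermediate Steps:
$p = \frac{1}{7}$ ($p = \frac{\left(-4 + 5\right)^{2}}{7} = \frac{1^{2}}{7} = \frac{1}{7} \cdot 1 = \frac{1}{7} \approx 0.14286$)
$a = 2$ ($a = -5 + \frac{1}{\frac{1}{7}} = -5 + 7 = 2$)
$\left(6 + 5\right) K a = \left(6 + 5\right) 9 \cdot 2 = 11 \cdot 9 \cdot 2 = 99 \cdot 2 = 198$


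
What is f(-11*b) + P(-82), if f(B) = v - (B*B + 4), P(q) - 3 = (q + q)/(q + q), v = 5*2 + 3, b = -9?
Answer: -9788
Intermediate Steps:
v = 13 (v = 10 + 3 = 13)
P(q) = 4 (P(q) = 3 + (q + q)/(q + q) = 3 + (2*q)/((2*q)) = 3 + (2*q)*(1/(2*q)) = 3 + 1 = 4)
f(B) = 9 - B² (f(B) = 13 - (B*B + 4) = 13 - (B² + 4) = 13 - (4 + B²) = 13 + (-4 - B²) = 9 - B²)
f(-11*b) + P(-82) = (9 - (-11*(-9))²) + 4 = (9 - 1*99²) + 4 = (9 - 1*9801) + 4 = (9 - 9801) + 4 = -9792 + 4 = -9788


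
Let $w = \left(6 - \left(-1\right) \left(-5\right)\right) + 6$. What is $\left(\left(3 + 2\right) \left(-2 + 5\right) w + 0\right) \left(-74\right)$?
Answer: $-7770$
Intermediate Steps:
$w = 7$ ($w = \left(6 - 5\right) + 6 = 1 + 6 = 7$)
$\left(\left(3 + 2\right) \left(-2 + 5\right) w + 0\right) \left(-74\right) = \left(\left(3 + 2\right) \left(-2 + 5\right) 7 + 0\right) \left(-74\right) = \left(5 \cdot 3 \cdot 7 + 0\right) \left(-74\right) = \left(15 \cdot 7 + 0\right) \left(-74\right) = \left(105 + 0\right) \left(-74\right) = 105 \left(-74\right) = -7770$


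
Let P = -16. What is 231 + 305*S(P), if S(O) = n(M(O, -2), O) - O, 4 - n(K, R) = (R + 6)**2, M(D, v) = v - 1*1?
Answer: -24169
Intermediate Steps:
M(D, v) = -1 + v (M(D, v) = v - 1 = -1 + v)
n(K, R) = 4 - (6 + R)**2 (n(K, R) = 4 - (R + 6)**2 = 4 - (6 + R)**2)
S(O) = 4 - O - (6 + O)**2 (S(O) = (4 - (6 + O)**2) - O = 4 - O - (6 + O)**2)
231 + 305*S(P) = 231 + 305*(4 - 1*(-16) - (6 - 16)**2) = 231 + 305*(4 + 16 - 1*(-10)**2) = 231 + 305*(4 + 16 - 1*100) = 231 + 305*(4 + 16 - 100) = 231 + 305*(-80) = 231 - 24400 = -24169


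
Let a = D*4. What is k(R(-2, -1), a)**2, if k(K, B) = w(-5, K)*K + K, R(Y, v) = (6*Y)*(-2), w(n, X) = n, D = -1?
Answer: 9216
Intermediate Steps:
a = -4 (a = -1*4 = -4)
R(Y, v) = -12*Y
k(K, B) = -4*K (k(K, B) = -5*K + K = -4*K)
k(R(-2, -1), a)**2 = (-(-48)*(-2))**2 = (-4*24)**2 = (-96)**2 = 9216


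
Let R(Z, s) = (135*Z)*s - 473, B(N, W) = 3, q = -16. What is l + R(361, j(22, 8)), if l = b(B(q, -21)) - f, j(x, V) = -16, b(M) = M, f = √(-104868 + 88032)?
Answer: -780230 - 2*I*√4209 ≈ -7.8023e+5 - 129.75*I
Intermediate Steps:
f = 2*I*√4209 (f = √(-16836) = 2*I*√4209 ≈ 129.75*I)
l = 3 - 2*I*√4209 ≈ 3.0 - 129.75*I
R(Z, s) = -473 + 135*Z*s (R(Z, s) = 135*Z*s - 473 = -473 + 135*Z*s)
l + R(361, j(22, 8)) = (3 - 2*I*√4209) + (-473 + 135*361*(-16)) = (3 - 2*I*√4209) + (-473 - 779760) = (3 - 2*I*√4209) - 780233 = -780230 - 2*I*√4209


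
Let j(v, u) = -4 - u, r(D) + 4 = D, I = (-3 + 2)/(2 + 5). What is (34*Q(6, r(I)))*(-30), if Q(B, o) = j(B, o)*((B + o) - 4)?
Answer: 15300/49 ≈ 312.25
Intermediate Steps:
I = -1/7 ≈ -0.14286
r(D) = -4 + D
Q(B, o) = (-4 - o)*(-4 + B + o) (Q(B, o) = (-4 - o)*((B + o) - 4) = (-4 - o)*(-4 + B + o))
(34*Q(6, r(I)))*(-30) = (34*(-(4 + (-4 - 1/7))*(-4 + 6 + (-4 - 1/7))))*(-30) = (34*(-(4 - 29/7)*(-4 + 6 - 29/7)))*(-30) = (34*(-1*(-1/7)*(-15/7)))*(-30) = (34*(-15/49))*(-30) = -510/49*(-30) = 15300/49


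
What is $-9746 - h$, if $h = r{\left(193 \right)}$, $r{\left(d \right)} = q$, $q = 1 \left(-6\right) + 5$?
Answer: $-9745$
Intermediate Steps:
$q = -1$ ($q = -6 + 5 = -1$)
$r{\left(d \right)} = -1$
$h = -1$
$-9746 - h = -9746 - -1 = -9746 + 1 = -9745$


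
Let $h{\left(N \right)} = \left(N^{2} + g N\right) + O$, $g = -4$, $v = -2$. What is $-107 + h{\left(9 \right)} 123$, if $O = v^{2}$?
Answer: $5920$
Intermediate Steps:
$O = 4$ ($O = \left(-2\right)^{2} = 4$)
$h{\left(N \right)} = 4 + N^{2} - 4 N$ ($h{\left(N \right)} = \left(N^{2} - 4 N\right) + 4 = 4 + N^{2} - 4 N$)
$-107 + h{\left(9 \right)} 123 = -107 + \left(4 + 9^{2} - 36\right) 123 = -107 + \left(4 + 81 - 36\right) 123 = -107 + 49 \cdot 123 = -107 + 6027 = 5920$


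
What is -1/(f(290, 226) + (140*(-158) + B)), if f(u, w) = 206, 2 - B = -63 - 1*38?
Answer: 1/21811 ≈ 4.5848e-5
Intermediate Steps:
B = 103 (B = 2 - (-63 - 1*38) = 2 - (-63 - 38) = 2 - 1*(-101) = 2 + 101 = 103)
-1/(f(290, 226) + (140*(-158) + B)) = -1/(206 + (140*(-158) + 103)) = -1/(206 + (-22120 + 103)) = -1/(206 - 22017) = -1/(-21811) = -1*(-1/21811) = 1/21811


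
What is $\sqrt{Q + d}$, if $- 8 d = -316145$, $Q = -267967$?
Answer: $\frac{i \sqrt{3655182}}{4} \approx 477.96 i$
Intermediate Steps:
$d = \frac{316145}{8}$ ($d = \left(- \frac{1}{8}\right) \left(-316145\right) = \frac{316145}{8} \approx 39518.0$)
$\sqrt{Q + d} = \sqrt{-267967 + \frac{316145}{8}} = \sqrt{- \frac{1827591}{8}} = \frac{i \sqrt{3655182}}{4}$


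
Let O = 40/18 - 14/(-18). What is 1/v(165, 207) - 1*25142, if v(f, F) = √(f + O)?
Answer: -25142 + √42/84 ≈ -25142.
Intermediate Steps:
O = 3 (O = 40*(1/18) - 14*(-1/18) = 20/9 + 7/9 = 3)
v(f, F) = √(3 + f) (v(f, F) = √(f + 3) = √(3 + f))
1/v(165, 207) - 1*25142 = 1/(√(3 + 165)) - 1*25142 = 1/(√168) - 25142 = 1/(2*√42) - 25142 = √42/84 - 25142 = -25142 + √42/84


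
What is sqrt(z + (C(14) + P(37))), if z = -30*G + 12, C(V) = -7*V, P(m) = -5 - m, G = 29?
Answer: I*sqrt(998) ≈ 31.591*I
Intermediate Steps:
z = -858 (z = -30*29 + 12 = -870 + 12 = -858)
sqrt(z + (C(14) + P(37))) = sqrt(-858 + (-7*14 + (-5 - 1*37))) = sqrt(-858 + (-98 + (-5 - 37))) = sqrt(-858 + (-98 - 42)) = sqrt(-858 - 140) = sqrt(-998) = I*sqrt(998)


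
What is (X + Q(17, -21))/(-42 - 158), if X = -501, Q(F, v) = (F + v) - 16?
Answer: 521/200 ≈ 2.6050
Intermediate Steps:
Q(F, v) = -16 + F + v
(X + Q(17, -21))/(-42 - 158) = (-501 + (-16 + 17 - 21))/(-42 - 158) = (-501 - 20)/(-200) = -521*(-1/200) = 521/200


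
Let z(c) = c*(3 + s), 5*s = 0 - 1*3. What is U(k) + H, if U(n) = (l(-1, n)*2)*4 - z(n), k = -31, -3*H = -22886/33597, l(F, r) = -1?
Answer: 33577042/503955 ≈ 66.627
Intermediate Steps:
s = -⅗ (s = (0 - 1*3)/5 = (0 - 3)/5 = (⅕)*(-3) = -⅗ ≈ -0.60000)
H = 22886/100791 (H = -(-22886)/(3*33597) = -⅓*(-22886/33597) = 22886/100791 ≈ 0.22706)
z(c) = 12*c/5 (z(c) = c*(3 - ⅗) = c*(12/5) = 12*c/5)
U(n) = -8 - 12*n/5 (U(n) = -1*2*4 - 12*n/5 = -2*4 - 12*n/5 = -8 - 12*n/5)
U(k) + H = (-8 - 12/5*(-31)) + 22886/100791 = (-8 + 372/5) + 22886/100791 = 332/5 + 22886/100791 = 33577042/503955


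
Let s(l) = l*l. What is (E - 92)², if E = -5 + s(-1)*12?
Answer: 7225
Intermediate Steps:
s(l) = l²
E = 7 (E = -5 + (-1)²*12 = -5 + 1*12 = -5 + 12 = 7)
(E - 92)² = (7 - 92)² = (-85)² = 7225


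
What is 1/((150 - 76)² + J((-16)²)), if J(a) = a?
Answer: 1/5732 ≈ 0.00017446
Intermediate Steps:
1/((150 - 76)² + J((-16)²)) = 1/((150 - 76)² + (-16)²) = 1/(74² + 256) = 1/(5476 + 256) = 1/5732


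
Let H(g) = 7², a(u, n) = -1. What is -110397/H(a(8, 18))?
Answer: -2253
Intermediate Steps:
H(g) = 49
-110397/H(a(8, 18)) = -110397/49 = -110397*1/49 = -2253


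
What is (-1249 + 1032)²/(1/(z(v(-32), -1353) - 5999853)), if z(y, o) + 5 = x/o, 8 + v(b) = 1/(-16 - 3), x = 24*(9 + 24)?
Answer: -11583620977978/41 ≈ -2.8253e+11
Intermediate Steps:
x = 792 (x = 24*33 = 792)
v(b) = -153/19 (v(b) = -8 + 1/(-16 - 3) = -8 + 1/(-19) = -8 - 1/19 = -153/19)
z(y, o) = -5 + 792/o
(-1249 + 1032)²/(1/(z(v(-32), -1353) - 5999853)) = (-1249 + 1032)²/(1/((-5 + 792/(-1353)) - 5999853)) = (-217)²/(1/((-5 + 792*(-1/1353)) - 5999853)) = 47089/(1/((-5 - 24/41) - 5999853)) = 47089/(1/(-229/41 - 5999853)) = 47089/(1/(-245994202/41)) = 47089/(-41/245994202) = 47089*(-245994202/41) = -11583620977978/41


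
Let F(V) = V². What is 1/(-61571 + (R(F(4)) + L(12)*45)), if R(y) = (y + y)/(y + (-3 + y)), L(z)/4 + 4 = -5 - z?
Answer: -29/1895147 ≈ -1.5302e-5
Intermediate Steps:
L(z) = -36 - 4*z (L(z) = -16 + 4*(-5 - z) = -16 + (-20 - 4*z) = -36 - 4*z)
R(y) = 2*y/(-3 + 2*y) (R(y) = (2*y)/(-3 + 2*y) = 2*y/(-3 + 2*y))
1/(-61571 + (R(F(4)) + L(12)*45)) = 1/(-61571 + (2*4²/(-3 + 2*4²) + (-36 - 4*12)*45)) = 1/(-61571 + (2*16/(-3 + 2*16) + (-36 - 48)*45)) = 1/(-61571 + (2*16/(-3 + 32) - 84*45)) = 1/(-61571 + (2*16/29 - 3780)) = 1/(-61571 + (2*16*(1/29) - 3780)) = 1/(-61571 + (32/29 - 3780)) = 1/(-61571 - 109588/29) = 1/(-1895147/29) = -29/1895147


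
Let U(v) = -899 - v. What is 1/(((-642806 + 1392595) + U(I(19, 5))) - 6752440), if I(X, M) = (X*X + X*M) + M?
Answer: -1/6004011 ≈ -1.6656e-7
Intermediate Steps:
I(X, M) = M + X² + M*X (I(X, M) = (X² + M*X) + M = M + X² + M*X)
1/(((-642806 + 1392595) + U(I(19, 5))) - 6752440) = 1/(((-642806 + 1392595) + (-899 - (5 + 19² + 5*19))) - 6752440) = 1/((749789 + (-899 - (5 + 361 + 95))) - 6752440) = 1/((749789 + (-899 - 1*461)) - 6752440) = 1/((749789 + (-899 - 461)) - 6752440) = 1/((749789 - 1360) - 6752440) = 1/(748429 - 6752440) = 1/(-6004011) = -1/6004011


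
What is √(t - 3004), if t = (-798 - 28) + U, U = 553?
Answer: I*√3277 ≈ 57.245*I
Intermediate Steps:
t = -273 (t = (-798 - 28) + 553 = -826 + 553 = -273)
√(t - 3004) = √(-273 - 3004) = √(-3277) = I*√3277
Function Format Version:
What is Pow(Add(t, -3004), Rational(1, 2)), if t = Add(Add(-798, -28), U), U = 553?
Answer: Mul(I, Pow(3277, Rational(1, 2))) ≈ Mul(57.245, I)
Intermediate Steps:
t = -273 (t = Add(Add(-798, -28), 553) = Add(-826, 553) = -273)
Pow(Add(t, -3004), Rational(1, 2)) = Pow(Add(-273, -3004), Rational(1, 2)) = Pow(-3277, Rational(1, 2)) = Mul(I, Pow(3277, Rational(1, 2)))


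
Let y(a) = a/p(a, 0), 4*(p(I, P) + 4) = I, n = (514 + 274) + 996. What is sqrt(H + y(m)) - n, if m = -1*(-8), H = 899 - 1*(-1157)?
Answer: -1784 + 6*sqrt(57) ≈ -1738.7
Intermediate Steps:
n = 1784 (n = 788 + 996 = 1784)
p(I, P) = -4 + I/4
H = 2056 (H = 899 + 1157 = 2056)
m = 8
y(a) = a/(-4 + a/4)
sqrt(H + y(m)) - n = sqrt(2056 + 4*8/(-16 + 8)) - 1*1784 = sqrt(2056 + 4*8/(-8)) - 1784 = sqrt(2056 + 4*8*(-1/8)) - 1784 = sqrt(2056 - 4) - 1784 = sqrt(2052) - 1784 = 6*sqrt(57) - 1784 = -1784 + 6*sqrt(57)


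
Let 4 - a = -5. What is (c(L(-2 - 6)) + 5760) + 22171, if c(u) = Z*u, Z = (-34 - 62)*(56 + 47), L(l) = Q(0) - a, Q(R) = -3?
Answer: 146587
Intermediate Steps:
a = 9 (a = 4 - 1*(-5) = 4 + 5 = 9)
L(l) = -12 (L(l) = -3 - 1*9 = -3 - 9 = -12)
Z = -9888 (Z = -96*103 = -9888)
c(u) = -9888*u
(c(L(-2 - 6)) + 5760) + 22171 = (-9888*(-12) + 5760) + 22171 = (118656 + 5760) + 22171 = 124416 + 22171 = 146587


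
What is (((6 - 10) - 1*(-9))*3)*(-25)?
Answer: -375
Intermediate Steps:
(((6 - 10) - 1*(-9))*3)*(-25) = ((-4 + 9)*3)*(-25) = (5*3)*(-25) = 15*(-25) = -375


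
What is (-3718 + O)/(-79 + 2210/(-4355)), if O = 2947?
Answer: 51657/5327 ≈ 9.6972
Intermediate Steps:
(-3718 + O)/(-79 + 2210/(-4355)) = (-3718 + 2947)/(-79 + 2210/(-4355)) = -771/(-79 + 2210*(-1/4355)) = -771/(-79 - 34/67) = -771/(-5327/67) = -771*(-67/5327) = 51657/5327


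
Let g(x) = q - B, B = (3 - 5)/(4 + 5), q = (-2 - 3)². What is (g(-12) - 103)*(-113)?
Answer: 79100/9 ≈ 8788.9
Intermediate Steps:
q = 25 (q = (-5)² = 25)
B = -2/9 ≈ -0.22222
g(x) = 227/9 (g(x) = 25 - 1*(-2/9) = 25 + 2/9 = 227/9)
(g(-12) - 103)*(-113) = (227/9 - 103)*(-113) = -700/9*(-113) = 79100/9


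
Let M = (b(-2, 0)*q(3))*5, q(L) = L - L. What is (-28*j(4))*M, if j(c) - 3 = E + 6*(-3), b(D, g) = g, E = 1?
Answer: 0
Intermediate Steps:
q(L) = 0
j(c) = -14 (j(c) = 3 + (1 + 6*(-3)) = 3 + (1 - 18) = 3 - 17 = -14)
M = 0 (M = (0*0)*5 = 0*5 = 0)
(-28*j(4))*M = -28*(-14)*0 = 392*0 = 0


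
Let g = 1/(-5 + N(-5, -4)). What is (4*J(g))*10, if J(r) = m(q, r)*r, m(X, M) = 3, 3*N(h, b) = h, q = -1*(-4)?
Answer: -18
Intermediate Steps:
q = 4
N(h, b) = h/3
g = -3/20 (g = 1/(-5 + (⅓)*(-5)) = 1/(-5 - 5/3) = 1/(-20/3) = -3/20 ≈ -0.15000)
J(r) = 3*r
(4*J(g))*10 = (4*(3*(-3/20)))*10 = (4*(-9/20))*10 = -9/5*10 = -18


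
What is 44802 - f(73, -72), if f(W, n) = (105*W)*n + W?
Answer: 596609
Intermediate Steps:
f(W, n) = W + 105*W*n (f(W, n) = 105*W*n + W = W + 105*W*n)
44802 - f(73, -72) = 44802 - 73*(1 + 105*(-72)) = 44802 - 73*(1 - 7560) = 44802 - 73*(-7559) = 44802 - 1*(-551807) = 44802 + 551807 = 596609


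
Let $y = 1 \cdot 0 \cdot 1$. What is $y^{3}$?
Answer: $0$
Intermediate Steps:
$y = 0$ ($y = 0 \cdot 1 = 0$)
$y^{3} = 0^{3} = 0$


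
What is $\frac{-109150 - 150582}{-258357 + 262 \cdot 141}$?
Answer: $\frac{259732}{221415} \approx 1.1731$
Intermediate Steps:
$\frac{-109150 - 150582}{-258357 + 262 \cdot 141} = - \frac{259732}{-258357 + 36942} = - \frac{259732}{-221415} = \left(-259732\right) \left(- \frac{1}{221415}\right) = \frac{259732}{221415}$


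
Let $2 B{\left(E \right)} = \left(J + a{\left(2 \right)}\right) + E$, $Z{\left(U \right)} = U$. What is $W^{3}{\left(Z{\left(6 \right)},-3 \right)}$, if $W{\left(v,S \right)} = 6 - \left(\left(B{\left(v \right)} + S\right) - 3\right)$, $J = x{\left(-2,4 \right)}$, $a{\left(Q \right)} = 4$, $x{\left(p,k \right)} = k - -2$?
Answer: $64$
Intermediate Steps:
$x{\left(p,k \right)} = 2 + k$ ($x{\left(p,k \right)} = k + 2 = 2 + k$)
$J = 6$ ($J = 2 + 4 = 6$)
$B{\left(E \right)} = 5 + \frac{E}{2}$ ($B{\left(E \right)} = \frac{\left(6 + 4\right) + E}{2} = \frac{10 + E}{2} = 5 + \frac{E}{2}$)
$W{\left(v,S \right)} = 4 - S - \frac{v}{2}$ ($W{\left(v,S \right)} = 6 - \left(\left(\left(5 + \frac{v}{2}\right) + S\right) - 3\right) = 6 - \left(\left(5 + S + \frac{v}{2}\right) - 3\right) = 6 - \left(2 + S + \frac{v}{2}\right) = 4 - S - \frac{v}{2}$)
$W^{3}{\left(Z{\left(6 \right)},-3 \right)} = \left(4 - -3 - 3\right)^{3} = \left(4 + 3 - 3\right)^{3} = 4^{3} = 64$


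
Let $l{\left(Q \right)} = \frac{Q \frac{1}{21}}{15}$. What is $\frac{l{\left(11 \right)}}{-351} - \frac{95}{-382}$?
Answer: $\frac{10499473}{42235830} \approx 0.24859$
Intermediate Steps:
$l{\left(Q \right)} = \frac{Q}{315}$ ($l{\left(Q \right)} = Q \frac{1}{21} \cdot \frac{1}{15} = \frac{Q}{21} \cdot \frac{1}{15} = \frac{Q}{315}$)
$\frac{l{\left(11 \right)}}{-351} - \frac{95}{-382} = \frac{\frac{1}{315} \cdot 11}{-351} - \frac{95}{-382} = \frac{11}{315} \left(- \frac{1}{351}\right) - - \frac{95}{382} = - \frac{11}{110565} + \frac{95}{382} = \frac{10499473}{42235830}$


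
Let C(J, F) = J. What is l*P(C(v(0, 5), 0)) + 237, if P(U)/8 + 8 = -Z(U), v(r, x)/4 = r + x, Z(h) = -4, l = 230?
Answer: -7123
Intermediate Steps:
v(r, x) = 4*r + 4*x (v(r, x) = 4*(r + x) = 4*r + 4*x)
P(U) = -32 (P(U) = -64 + 8*(-1*(-4)) = -64 + 8*4 = -64 + 32 = -32)
l*P(C(v(0, 5), 0)) + 237 = 230*(-32) + 237 = -7360 + 237 = -7123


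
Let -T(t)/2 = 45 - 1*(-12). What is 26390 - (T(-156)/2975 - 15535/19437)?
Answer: 1526052161693/57825075 ≈ 26391.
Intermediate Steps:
T(t) = -114 (T(t) = -2*(45 - 1*(-12)) = -2*(45 + 12) = -2*57 = -114)
26390 - (T(-156)/2975 - 15535/19437) = 26390 - (-114/2975 - 15535/19437) = 26390 - 1*(-48432443/57825075) = 26390 + 48432443/57825075 = 1526052161693/57825075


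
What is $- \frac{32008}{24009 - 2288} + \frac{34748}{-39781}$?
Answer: $- \frac{289724508}{123440443} \approx -2.3471$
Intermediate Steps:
$- \frac{32008}{24009 - 2288} + \frac{34748}{-39781} = - \frac{32008}{24009 - 2288} + 34748 \left(- \frac{1}{39781}\right) = - \frac{32008}{21721} - \frac{4964}{5683} = - \frac{289724508}{123440443}$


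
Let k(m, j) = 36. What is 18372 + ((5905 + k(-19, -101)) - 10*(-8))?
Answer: 24393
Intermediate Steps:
18372 + ((5905 + k(-19, -101)) - 10*(-8)) = 18372 + ((5905 + 36) - 10*(-8)) = 18372 + (5941 + 80) = 18372 + 6021 = 24393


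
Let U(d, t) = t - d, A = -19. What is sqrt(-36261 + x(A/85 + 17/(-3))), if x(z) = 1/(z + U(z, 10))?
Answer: I*sqrt(3626090)/10 ≈ 190.42*I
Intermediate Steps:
x(z) = 1/10 (x(z) = 1/(z + (10 - z)) = 1/10)
sqrt(-36261 + x(A/85 + 17/(-3))) = sqrt(-36261 + 1/10) = sqrt(-362609/10) = I*sqrt(3626090)/10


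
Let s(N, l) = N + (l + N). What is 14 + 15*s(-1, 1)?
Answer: -1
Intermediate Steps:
s(N, l) = l + 2*N (s(N, l) = N + (N + l) = l + 2*N)
14 + 15*s(-1, 1) = 14 + 15*(1 + 2*(-1)) = 14 + 15*(1 - 2) = 14 + 15*(-1) = 14 - 15 = -1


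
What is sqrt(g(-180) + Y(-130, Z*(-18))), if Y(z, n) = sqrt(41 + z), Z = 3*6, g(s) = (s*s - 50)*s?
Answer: sqrt(-5823000 + I*sqrt(89)) ≈ 0.e-3 + 2413.1*I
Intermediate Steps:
g(s) = s*(-50 + s**2) (g(s) = (s**2 - 50)*s = (-50 + s**2)*s = s*(-50 + s**2))
Z = 18
sqrt(g(-180) + Y(-130, Z*(-18))) = sqrt(-180*(-50 + (-180)**2) + sqrt(41 - 130)) = sqrt(-180*(-50 + 32400) + sqrt(-89)) = sqrt(-180*32350 + I*sqrt(89)) = sqrt(-5823000 + I*sqrt(89))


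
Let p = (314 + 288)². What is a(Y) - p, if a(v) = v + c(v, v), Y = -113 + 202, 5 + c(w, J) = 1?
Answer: -362319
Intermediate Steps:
c(w, J) = -4 (c(w, J) = -5 + 1 = -4)
p = 362404 (p = 602² = 362404)
Y = 89
a(v) = -4 + v (a(v) = v - 4 = -4 + v)
a(Y) - p = (-4 + 89) - 1*362404 = 85 - 362404 = -362319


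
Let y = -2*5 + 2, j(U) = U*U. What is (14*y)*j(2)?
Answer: -448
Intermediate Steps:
j(U) = U²
y = -8 (y = -10 + 2 = -8)
(14*y)*j(2) = (14*(-8))*2² = -112*4 = -448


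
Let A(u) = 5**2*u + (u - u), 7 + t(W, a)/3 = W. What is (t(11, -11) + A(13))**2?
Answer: 113569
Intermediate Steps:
t(W, a) = -21 + 3*W
A(u) = 25*u (A(u) = 25*u + 0 = 25*u)
(t(11, -11) + A(13))**2 = ((-21 + 3*11) + 25*13)**2 = ((-21 + 33) + 325)**2 = (12 + 325)**2 = 337**2 = 113569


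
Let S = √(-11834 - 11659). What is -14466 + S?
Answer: -14466 + I*√23493 ≈ -14466.0 + 153.27*I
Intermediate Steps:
S = I*√23493 (S = √(-23493) = I*√23493 ≈ 153.27*I)
-14466 + S = -14466 + I*√23493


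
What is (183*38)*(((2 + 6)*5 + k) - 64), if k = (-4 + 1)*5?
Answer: -271206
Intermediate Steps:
k = -15 (k = -3*5 = -15)
(183*38)*(((2 + 6)*5 + k) - 64) = (183*38)*(((2 + 6)*5 - 15) - 64) = 6954*((8*5 - 15) - 64) = 6954*((40 - 15) - 64) = 6954*(25 - 64) = 6954*(-39) = -271206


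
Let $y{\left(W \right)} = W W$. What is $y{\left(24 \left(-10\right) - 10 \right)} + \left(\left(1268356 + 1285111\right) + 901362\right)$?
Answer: $3517329$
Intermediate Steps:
$y{\left(W \right)} = W^{2}$
$y{\left(24 \left(-10\right) - 10 \right)} + \left(\left(1268356 + 1285111\right) + 901362\right) = \left(24 \left(-10\right) - 10\right)^{2} + \left(\left(1268356 + 1285111\right) + 901362\right) = \left(-240 - 10\right)^{2} + \left(2553467 + 901362\right) = \left(-250\right)^{2} + 3454829 = 62500 + 3454829 = 3517329$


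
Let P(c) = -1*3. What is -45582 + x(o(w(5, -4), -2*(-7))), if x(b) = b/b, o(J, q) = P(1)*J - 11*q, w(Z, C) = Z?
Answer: -45581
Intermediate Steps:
P(c) = -3
o(J, q) = -11*q - 3*J (o(J, q) = -3*J - 11*q = -11*q - 3*J)
x(b) = 1
-45582 + x(o(w(5, -4), -2*(-7))) = -45582 + 1 = -45581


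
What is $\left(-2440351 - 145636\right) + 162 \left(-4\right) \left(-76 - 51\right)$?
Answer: $-2503691$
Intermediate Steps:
$\left(-2440351 - 145636\right) + 162 \left(-4\right) \left(-76 - 51\right) = \left(-2440351 - 145636\right) - -82296 = -2585987 + 82296 = -2503691$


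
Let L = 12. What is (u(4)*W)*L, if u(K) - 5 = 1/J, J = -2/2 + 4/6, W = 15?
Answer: 360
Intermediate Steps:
J = -⅓ (J = -2*½ + 4*(⅙) = -1 + ⅔ = -⅓ ≈ -0.33333)
u(K) = 2 (u(K) = 5 + 1/(-⅓) = 5 - 3 = 2)
(u(4)*W)*L = (2*15)*12 = 30*12 = 360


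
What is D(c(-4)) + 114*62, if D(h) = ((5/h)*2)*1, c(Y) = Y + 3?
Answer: 7058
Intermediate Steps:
c(Y) = 3 + Y
D(h) = 10/h (D(h) = (10/h)*1 = 10/h)
D(c(-4)) + 114*62 = 10/(3 - 4) + 114*62 = 10/(-1) + 7068 = 10*(-1) + 7068 = -10 + 7068 = 7058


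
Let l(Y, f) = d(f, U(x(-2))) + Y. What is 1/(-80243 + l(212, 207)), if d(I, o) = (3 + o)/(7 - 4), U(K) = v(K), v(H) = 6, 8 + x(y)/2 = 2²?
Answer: -1/80028 ≈ -1.2496e-5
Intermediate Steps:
x(y) = -8 (x(y) = -16 + 2*2² = -16 + 2*4 = -16 + 8 = -8)
U(K) = 6
d(I, o) = 1 + o/3 (d(I, o) = (3 + o)/3 = (3 + o)*(⅓) = 1 + o/3)
l(Y, f) = 3 + Y (l(Y, f) = (1 + (⅓)*6) + Y = (1 + 2) + Y = 3 + Y)
1/(-80243 + l(212, 207)) = 1/(-80243 + (3 + 212)) = 1/(-80243 + 215) = 1/(-80028) = -1/80028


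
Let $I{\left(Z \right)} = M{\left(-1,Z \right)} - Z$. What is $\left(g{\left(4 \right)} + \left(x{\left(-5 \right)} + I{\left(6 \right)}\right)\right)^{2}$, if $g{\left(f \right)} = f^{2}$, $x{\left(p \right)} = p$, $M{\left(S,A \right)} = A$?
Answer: $121$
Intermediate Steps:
$I{\left(Z \right)} = 0$ ($I{\left(Z \right)} = Z - Z = 0$)
$\left(g{\left(4 \right)} + \left(x{\left(-5 \right)} + I{\left(6 \right)}\right)\right)^{2} = \left(4^{2} + \left(-5 + 0\right)\right)^{2} = \left(16 - 5\right)^{2} = 11^{2} = 121$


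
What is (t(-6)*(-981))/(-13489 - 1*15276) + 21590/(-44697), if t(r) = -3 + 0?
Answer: -752579621/1285709205 ≈ -0.58534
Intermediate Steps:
t(r) = -3
(t(-6)*(-981))/(-13489 - 1*15276) + 21590/(-44697) = (-3*(-981))/(-13489 - 1*15276) + 21590/(-44697) = 2943/(-13489 - 15276) + 21590*(-1/44697) = 2943/(-28765) - 21590/44697 = 2943*(-1/28765) - 21590/44697 = -2943/28765 - 21590/44697 = -752579621/1285709205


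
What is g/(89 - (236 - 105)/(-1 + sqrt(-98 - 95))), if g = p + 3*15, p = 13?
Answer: 1009026/1577153 - 7598*I*sqrt(193)/1577153 ≈ 0.63978 - 0.066927*I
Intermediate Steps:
g = 58 (g = 13 + 3*15 = 13 + 45 = 58)
g/(89 - (236 - 105)/(-1 + sqrt(-98 - 95))) = 58/(89 - (236 - 105)/(-1 + sqrt(-98 - 95))) = 58/(89 - 131/(-1 + sqrt(-193))) = 58/(89 - 131/(-1 + I*sqrt(193)))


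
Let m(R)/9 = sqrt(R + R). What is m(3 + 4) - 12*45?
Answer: -540 + 9*sqrt(14) ≈ -506.33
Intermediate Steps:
m(R) = 9*sqrt(2)*sqrt(R) (m(R) = 9*sqrt(R + R) = 9*sqrt(2*R) = 9*(sqrt(2)*sqrt(R)) = 9*sqrt(2)*sqrt(R))
m(3 + 4) - 12*45 = 9*sqrt(2)*sqrt(3 + 4) - 12*45 = 9*sqrt(2)*sqrt(7) - 540 = 9*sqrt(14) - 540 = -540 + 9*sqrt(14)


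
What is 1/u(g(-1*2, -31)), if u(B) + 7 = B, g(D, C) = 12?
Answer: 1/5 ≈ 0.20000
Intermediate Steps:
u(B) = -7 + B
1/u(g(-1*2, -31)) = 1/(-7 + 12) = 1/5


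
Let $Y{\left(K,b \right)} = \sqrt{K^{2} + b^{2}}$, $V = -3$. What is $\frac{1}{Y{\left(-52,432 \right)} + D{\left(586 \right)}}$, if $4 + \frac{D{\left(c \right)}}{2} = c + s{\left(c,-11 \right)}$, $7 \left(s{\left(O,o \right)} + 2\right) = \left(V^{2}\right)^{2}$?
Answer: $\frac{28987}{29657226} - \frac{49 \sqrt{11833}}{14828613} \approx 0.00061795$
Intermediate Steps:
$s{\left(O,o \right)} = \frac{67}{7}$ ($s{\left(O,o \right)} = -2 + \frac{\left(\left(-3\right)^{2}\right)^{2}}{7} = -2 + \frac{9^{2}}{7} = -2 + \frac{1}{7} \cdot 81 = -2 + \frac{81}{7} = \frac{67}{7}$)
$D{\left(c \right)} = \frac{78}{7} + 2 c$ ($D{\left(c \right)} = -8 + 2 \left(c + \frac{67}{7}\right) = -8 + 2 \left(\frac{67}{7} + c\right) = -8 + \left(\frac{134}{7} + 2 c\right) = \frac{78}{7} + 2 c$)
$\frac{1}{Y{\left(-52,432 \right)} + D{\left(586 \right)}} = \frac{1}{\sqrt{\left(-52\right)^{2} + 432^{2}} + \left(\frac{78}{7} + 2 \cdot 586\right)} = \frac{1}{\sqrt{2704 + 186624} + \left(\frac{78}{7} + 1172\right)} = \frac{1}{\sqrt{189328} + \frac{8282}{7}} = \frac{1}{4 \sqrt{11833} + \frac{8282}{7}} = \frac{1}{\frac{8282}{7} + 4 \sqrt{11833}}$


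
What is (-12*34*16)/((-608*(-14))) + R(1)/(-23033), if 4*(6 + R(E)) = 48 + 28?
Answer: -2351095/3063389 ≈ -0.76748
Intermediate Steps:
R(E) = 13 (R(E) = -6 + (48 + 28)/4 = -6 + (1/4)*76 = -6 + 19 = 13)
(-12*34*16)/((-608*(-14))) + R(1)/(-23033) = (-12*34*16)/((-608*(-14))) + 13/(-23033) = -408*16/8512 + 13*(-1/23033) = -6528*1/8512 - 13/23033 = -102/133 - 13/23033 = -2351095/3063389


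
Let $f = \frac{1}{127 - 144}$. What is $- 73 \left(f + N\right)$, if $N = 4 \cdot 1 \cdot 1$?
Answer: $- \frac{4891}{17} \approx -287.71$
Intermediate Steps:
$f = - \frac{1}{17}$ ($f = \frac{1}{-17} = - \frac{1}{17} \approx -0.058824$)
$N = 4$ ($N = 4 \cdot 1 = 4$)
$- 73 \left(f + N\right) = - 73 \left(- \frac{1}{17} + 4\right) = \left(-73\right) \frac{67}{17} = - \frac{4891}{17}$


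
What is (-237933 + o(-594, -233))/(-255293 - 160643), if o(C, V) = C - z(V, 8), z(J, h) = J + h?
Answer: 119151/207968 ≈ 0.57293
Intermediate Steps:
o(C, V) = -8 + C - V (o(C, V) = C - (V + 8) = C - (8 + V) = C + (-8 - V) = -8 + C - V)
(-237933 + o(-594, -233))/(-255293 - 160643) = (-237933 + (-8 - 594 - 1*(-233)))/(-255293 - 160643) = (-237933 + (-8 - 594 + 233))/(-415936) = (-237933 - 369)*(-1/415936) = -238302*(-1/415936) = 119151/207968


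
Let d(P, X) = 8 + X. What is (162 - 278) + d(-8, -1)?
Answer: -109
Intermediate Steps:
(162 - 278) + d(-8, -1) = (162 - 278) + (8 - 1) = -116 + 7 = -109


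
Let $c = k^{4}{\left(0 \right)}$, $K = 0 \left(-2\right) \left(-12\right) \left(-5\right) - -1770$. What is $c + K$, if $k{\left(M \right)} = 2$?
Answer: $1786$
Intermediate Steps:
$K = 1770$ ($K = 0 \left(-12\right) \left(-5\right) + 1770 = 0 \left(-5\right) + 1770 = 0 + 1770 = 1770$)
$c = 16$ ($c = 2^{4} = 16$)
$c + K = 16 + 1770 = 1786$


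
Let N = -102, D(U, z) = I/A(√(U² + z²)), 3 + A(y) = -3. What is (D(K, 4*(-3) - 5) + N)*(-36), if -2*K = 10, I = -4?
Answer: 3648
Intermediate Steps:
A(y) = -6 (A(y) = -3 - 3 = -6)
K = -5 (K = -½*10 = -5)
D(U, z) = ⅔ (D(U, z) = -4/(-6) = -4*(-⅙) = ⅔)
(D(K, 4*(-3) - 5) + N)*(-36) = (⅔ - 102)*(-36) = -304/3*(-36) = 3648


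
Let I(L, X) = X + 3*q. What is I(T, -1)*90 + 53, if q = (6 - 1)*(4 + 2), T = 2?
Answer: 8063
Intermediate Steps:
q = 30 (q = 5*6 = 30)
I(L, X) = 90 + X (I(L, X) = X + 3*30 = X + 90 = 90 + X)
I(T, -1)*90 + 53 = (90 - 1)*90 + 53 = 89*90 + 53 = 8010 + 53 = 8063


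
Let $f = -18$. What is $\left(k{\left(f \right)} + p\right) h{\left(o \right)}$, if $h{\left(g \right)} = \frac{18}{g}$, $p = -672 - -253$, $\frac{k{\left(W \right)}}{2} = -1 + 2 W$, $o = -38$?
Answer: $\frac{4437}{19} \approx 233.53$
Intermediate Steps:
$k{\left(W \right)} = -2 + 4 W$ ($k{\left(W \right)} = 2 \left(-1 + 2 W\right) = -2 + 4 W$)
$p = -419$ ($p = -672 + 253 = -419$)
$\left(k{\left(f \right)} + p\right) h{\left(o \right)} = \left(\left(-2 + 4 \left(-18\right)\right) - 419\right) \frac{18}{-38} = \left(\left(-2 - 72\right) - 419\right) 18 \left(- \frac{1}{38}\right) = \left(-74 - 419\right) \left(- \frac{9}{19}\right) = \left(-493\right) \left(- \frac{9}{19}\right) = \frac{4437}{19}$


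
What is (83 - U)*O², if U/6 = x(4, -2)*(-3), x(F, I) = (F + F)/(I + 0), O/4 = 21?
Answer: 77616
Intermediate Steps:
O = 84 (O = 4*21 = 84)
x(F, I) = 2*F/I (x(F, I) = (2*F)/I = 2*F/I)
U = 72 (U = 6*((2*4/(-2))*(-3)) = 6*((2*4*(-½))*(-3)) = 6*(-4*(-3)) = 6*12 = 72)
(83 - U)*O² = (83 - 1*72)*84² = (83 - 72)*7056 = 11*7056 = 77616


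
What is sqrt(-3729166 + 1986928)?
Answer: 3*I*sqrt(193582) ≈ 1319.9*I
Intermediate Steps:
sqrt(-3729166 + 1986928) = sqrt(-1742238) = 3*I*sqrt(193582)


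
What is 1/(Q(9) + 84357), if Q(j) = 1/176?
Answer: 176/14846833 ≈ 1.1854e-5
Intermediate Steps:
Q(j) = 1/176
1/(Q(9) + 84357) = 1/(1/176 + 84357) = 1/(14846833/176) = 176/14846833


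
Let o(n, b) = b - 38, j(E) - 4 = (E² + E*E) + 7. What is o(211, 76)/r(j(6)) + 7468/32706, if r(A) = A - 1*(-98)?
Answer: 1297268/2959893 ≈ 0.43828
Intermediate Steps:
j(E) = 11 + 2*E² (j(E) = 4 + ((E² + E*E) + 7) = 4 + ((E² + E²) + 7) = 4 + (2*E² + 7) = 4 + (7 + 2*E²) = 11 + 2*E²)
r(A) = 98 + A (r(A) = A + 98 = 98 + A)
o(n, b) = -38 + b
o(211, 76)/r(j(6)) + 7468/32706 = (-38 + 76)/(98 + (11 + 2*6²)) + 7468/32706 = 38/(98 + (11 + 2*36)) + 7468*(1/32706) = 38/(98 + (11 + 72)) + 3734/16353 = 38/(98 + 83) + 3734/16353 = 38/181 + 3734/16353 = 1297268/2959893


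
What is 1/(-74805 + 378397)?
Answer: 1/303592 ≈ 3.2939e-6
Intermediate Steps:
1/(-74805 + 378397) = 1/303592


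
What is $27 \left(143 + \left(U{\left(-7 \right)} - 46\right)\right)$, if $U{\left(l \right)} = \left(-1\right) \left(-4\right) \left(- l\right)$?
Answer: $3375$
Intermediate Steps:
$U{\left(l \right)} = - 4 l$ ($U{\left(l \right)} = 4 \left(- l\right) = - 4 l$)
$27 \left(143 + \left(U{\left(-7 \right)} - 46\right)\right) = 27 \left(143 - 18\right) = 27 \cdot 125 = 3375$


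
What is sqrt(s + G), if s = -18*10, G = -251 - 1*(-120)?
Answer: I*sqrt(311) ≈ 17.635*I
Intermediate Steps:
G = -131 (G = -251 + 120 = -131)
s = -180
sqrt(s + G) = sqrt(-180 - 131) = sqrt(-311) = I*sqrt(311)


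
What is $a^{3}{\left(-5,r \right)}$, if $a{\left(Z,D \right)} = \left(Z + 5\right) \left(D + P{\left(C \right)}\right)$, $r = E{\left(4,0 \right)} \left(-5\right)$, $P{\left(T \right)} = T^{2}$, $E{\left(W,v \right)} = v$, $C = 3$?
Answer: $0$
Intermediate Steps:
$r = 0$ ($r = 0 \left(-5\right) = 0$)
$a{\left(Z,D \right)} = \left(5 + Z\right) \left(9 + D\right)$ ($a{\left(Z,D \right)} = \left(Z + 5\right) \left(D + 3^{2}\right) = \left(5 + Z\right) \left(D + 9\right) = \left(5 + Z\right) \left(9 + D\right)$)
$a^{3}{\left(-5,r \right)} = \left(45 + 5 \cdot 0 + 9 \left(-5\right) + 0 \left(-5\right)\right)^{3} = \left(45 + 0 - 45 + 0\right)^{3} = 0^{3} = 0$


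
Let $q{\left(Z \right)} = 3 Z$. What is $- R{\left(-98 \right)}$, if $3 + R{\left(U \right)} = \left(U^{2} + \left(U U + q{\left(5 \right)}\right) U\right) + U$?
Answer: $933159$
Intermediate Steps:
$R{\left(U \right)} = -3 + U + U^{2} + U \left(15 + U^{2}\right)$ ($R{\left(U \right)} = -3 + \left(\left(U^{2} + \left(U U + 3 \cdot 5\right) U\right) + U\right) = -3 + \left(\left(U^{2} + \left(U^{2} + 15\right) U\right) + U\right) = -3 + \left(\left(U^{2} + \left(15 + U^{2}\right) U\right) + U\right) = -3 + \left(\left(U^{2} + U \left(15 + U^{2}\right)\right) + U\right) = -3 + \left(U + U^{2} + U \left(15 + U^{2}\right)\right) = -3 + U + U^{2} + U \left(15 + U^{2}\right)$)
$- R{\left(-98 \right)} = - (-3 + \left(-98\right)^{2} + \left(-98\right)^{3} + 16 \left(-98\right)) = - (-3 + 9604 - 941192 - 1568) = \left(-1\right) \left(-933159\right) = 933159$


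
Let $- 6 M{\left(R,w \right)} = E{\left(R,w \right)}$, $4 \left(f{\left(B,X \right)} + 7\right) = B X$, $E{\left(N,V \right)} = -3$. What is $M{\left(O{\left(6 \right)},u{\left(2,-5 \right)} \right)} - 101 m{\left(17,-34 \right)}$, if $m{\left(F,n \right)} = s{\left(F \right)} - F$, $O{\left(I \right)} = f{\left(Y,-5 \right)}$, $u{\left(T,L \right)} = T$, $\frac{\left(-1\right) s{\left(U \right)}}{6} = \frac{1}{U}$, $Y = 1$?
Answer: $\frac{59607}{34} \approx 1753.1$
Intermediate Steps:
$s{\left(U \right)} = - \frac{6}{U}$
$f{\left(B,X \right)} = -7 + \frac{B X}{4}$
$O{\left(I \right)} = - \frac{33}{4}$ ($O{\left(I \right)} = -7 + \frac{1}{4} \cdot 1 \left(-5\right) = -7 - \frac{5}{4} = - \frac{33}{4}$)
$M{\left(R,w \right)} = \frac{1}{2}$ ($M{\left(R,w \right)} = \left(- \frac{1}{6}\right) \left(-3\right) = \frac{1}{2}$)
$m{\left(F,n \right)} = - F - \frac{6}{F}$ ($m{\left(F,n \right)} = - \frac{6}{F} - F = - F - \frac{6}{F}$)
$M{\left(O{\left(6 \right)},u{\left(2,-5 \right)} \right)} - 101 m{\left(17,-34 \right)} = \frac{1}{2} - 101 \left(\left(-1\right) 17 - \frac{6}{17}\right) = \frac{1}{2} - 101 \left(-17 - \frac{6}{17}\right) = \frac{1}{2} - - \frac{29795}{17} = \frac{1}{2} + \frac{29795}{17} = \frac{59607}{34}$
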